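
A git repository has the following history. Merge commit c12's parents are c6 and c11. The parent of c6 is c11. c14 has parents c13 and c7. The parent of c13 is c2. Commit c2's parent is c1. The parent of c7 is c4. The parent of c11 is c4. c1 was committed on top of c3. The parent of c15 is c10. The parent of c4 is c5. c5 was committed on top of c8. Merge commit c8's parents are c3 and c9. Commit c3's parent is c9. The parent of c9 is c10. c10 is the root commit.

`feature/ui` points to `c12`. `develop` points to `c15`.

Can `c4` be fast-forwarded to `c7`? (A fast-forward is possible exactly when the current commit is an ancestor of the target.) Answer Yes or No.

A fast-forward from c4 to c7 is possible iff c4 is an ancestor of c7.
Ancestors of c7: {c10, c3, c4, c5, c7, c8, c9}.
c4 is among them, so fast-forward is possible.

Yes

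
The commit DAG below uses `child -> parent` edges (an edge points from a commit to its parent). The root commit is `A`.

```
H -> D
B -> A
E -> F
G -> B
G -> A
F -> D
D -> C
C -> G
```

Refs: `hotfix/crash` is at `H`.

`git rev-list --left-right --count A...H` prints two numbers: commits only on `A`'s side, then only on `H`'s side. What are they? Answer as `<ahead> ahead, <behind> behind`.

Reachable from A: {A}.
Reachable from H: {A, B, C, D, G, H}.
Only in A's history (ahead): {} — 0.
Only in H's history (behind): {B, C, D, G, H} — 5.

0 ahead, 5 behind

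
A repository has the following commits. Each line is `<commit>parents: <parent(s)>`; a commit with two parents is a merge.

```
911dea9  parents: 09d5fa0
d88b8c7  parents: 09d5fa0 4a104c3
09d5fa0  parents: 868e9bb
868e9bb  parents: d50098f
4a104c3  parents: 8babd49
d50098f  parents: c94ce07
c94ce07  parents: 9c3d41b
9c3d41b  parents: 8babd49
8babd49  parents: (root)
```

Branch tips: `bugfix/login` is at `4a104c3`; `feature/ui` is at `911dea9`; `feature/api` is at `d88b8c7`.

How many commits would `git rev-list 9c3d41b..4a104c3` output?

Reachable from 4a104c3: {4a104c3, 8babd49}.
Reachable from 9c3d41b: {8babd49, 9c3d41b}.
In 4a104c3's history but not 9c3d41b's: {4a104c3} — 1 commit.

1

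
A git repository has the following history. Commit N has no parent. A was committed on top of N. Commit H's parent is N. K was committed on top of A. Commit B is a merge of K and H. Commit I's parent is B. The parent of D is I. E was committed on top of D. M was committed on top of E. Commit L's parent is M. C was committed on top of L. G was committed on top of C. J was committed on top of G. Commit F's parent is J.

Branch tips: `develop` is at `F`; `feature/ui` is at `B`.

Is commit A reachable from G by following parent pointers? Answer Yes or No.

Yes

Ancestors of G (commits reachable by following parents): {A, B, C, D, E, G, H, I, K, L, M, N}.
A is in that set, so it is an ancestor of G.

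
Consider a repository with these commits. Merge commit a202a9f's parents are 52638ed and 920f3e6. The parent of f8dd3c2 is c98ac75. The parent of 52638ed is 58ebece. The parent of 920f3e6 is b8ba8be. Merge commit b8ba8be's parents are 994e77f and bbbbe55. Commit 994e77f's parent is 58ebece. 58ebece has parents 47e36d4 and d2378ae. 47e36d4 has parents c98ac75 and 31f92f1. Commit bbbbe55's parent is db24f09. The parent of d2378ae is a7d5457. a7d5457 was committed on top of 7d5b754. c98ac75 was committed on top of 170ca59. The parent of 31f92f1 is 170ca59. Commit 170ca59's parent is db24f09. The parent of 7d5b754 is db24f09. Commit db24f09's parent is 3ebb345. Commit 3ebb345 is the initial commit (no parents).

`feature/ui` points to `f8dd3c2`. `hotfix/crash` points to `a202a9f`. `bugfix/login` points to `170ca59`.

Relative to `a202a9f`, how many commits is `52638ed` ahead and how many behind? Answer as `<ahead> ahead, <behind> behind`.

Reachable from 52638ed: {170ca59, 31f92f1, 3ebb345, 47e36d4, 52638ed, 58ebece, 7d5b754, a7d5457, c98ac75, d2378ae, db24f09}.
Reachable from a202a9f: {170ca59, 31f92f1, 3ebb345, 47e36d4, 52638ed, 58ebece, 7d5b754, 920f3e6, 994e77f, a202a9f, a7d5457, b8ba8be, bbbbe55, c98ac75, d2378ae, db24f09}.
Only in 52638ed's history (ahead): {} — 0.
Only in a202a9f's history (behind): {920f3e6, 994e77f, a202a9f, b8ba8be, bbbbe55} — 5.

0 ahead, 5 behind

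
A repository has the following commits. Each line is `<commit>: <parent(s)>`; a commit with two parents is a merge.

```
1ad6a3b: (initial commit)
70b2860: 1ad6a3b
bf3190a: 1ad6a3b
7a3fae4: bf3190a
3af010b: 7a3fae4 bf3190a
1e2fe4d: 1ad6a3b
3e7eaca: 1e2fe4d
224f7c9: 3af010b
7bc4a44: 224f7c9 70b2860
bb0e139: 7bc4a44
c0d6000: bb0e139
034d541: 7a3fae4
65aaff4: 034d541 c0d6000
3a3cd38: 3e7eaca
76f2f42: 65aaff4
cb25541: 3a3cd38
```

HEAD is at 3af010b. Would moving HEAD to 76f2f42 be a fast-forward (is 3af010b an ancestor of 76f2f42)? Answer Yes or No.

Yes

A fast-forward from 3af010b to 76f2f42 is possible iff 3af010b is an ancestor of 76f2f42.
Ancestors of 76f2f42: {034d541, 1ad6a3b, 224f7c9, 3af010b, 65aaff4, 70b2860, 76f2f42, 7a3fae4, 7bc4a44, bb0e139, bf3190a, c0d6000}.
3af010b is among them, so fast-forward is possible.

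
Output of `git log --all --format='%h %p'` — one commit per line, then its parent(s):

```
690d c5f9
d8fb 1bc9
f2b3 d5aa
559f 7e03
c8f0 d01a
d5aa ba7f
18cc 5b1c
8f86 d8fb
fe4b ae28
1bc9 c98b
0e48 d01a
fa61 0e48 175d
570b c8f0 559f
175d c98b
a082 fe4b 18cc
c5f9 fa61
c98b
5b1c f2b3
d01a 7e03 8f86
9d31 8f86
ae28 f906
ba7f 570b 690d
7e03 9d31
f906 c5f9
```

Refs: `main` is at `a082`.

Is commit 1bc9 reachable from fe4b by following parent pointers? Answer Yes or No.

Ancestors of fe4b (commits reachable by following parents): {0e48, 175d, 1bc9, 7e03, 8f86, 9d31, ae28, c5f9, c98b, d01a, d8fb, f906, fa61, fe4b}.
1bc9 is in that set, so it is an ancestor of fe4b.

Yes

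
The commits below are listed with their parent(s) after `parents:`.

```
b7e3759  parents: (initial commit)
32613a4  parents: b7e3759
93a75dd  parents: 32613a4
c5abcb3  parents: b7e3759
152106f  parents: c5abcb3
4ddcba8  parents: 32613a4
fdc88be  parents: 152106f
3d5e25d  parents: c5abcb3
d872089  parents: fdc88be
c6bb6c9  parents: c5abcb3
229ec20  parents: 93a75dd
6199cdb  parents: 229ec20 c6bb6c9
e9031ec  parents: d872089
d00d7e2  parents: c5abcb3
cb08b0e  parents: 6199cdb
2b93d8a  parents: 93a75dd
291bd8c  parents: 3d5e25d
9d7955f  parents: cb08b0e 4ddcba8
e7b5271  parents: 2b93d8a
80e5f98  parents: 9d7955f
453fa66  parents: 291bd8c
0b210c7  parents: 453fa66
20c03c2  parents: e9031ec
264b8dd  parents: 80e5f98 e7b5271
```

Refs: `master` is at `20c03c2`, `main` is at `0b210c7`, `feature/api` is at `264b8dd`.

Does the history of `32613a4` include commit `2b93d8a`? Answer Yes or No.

No

Ancestors of 32613a4: {32613a4, b7e3759}.
2b93d8a is not in that set, so it is not an ancestor of 32613a4.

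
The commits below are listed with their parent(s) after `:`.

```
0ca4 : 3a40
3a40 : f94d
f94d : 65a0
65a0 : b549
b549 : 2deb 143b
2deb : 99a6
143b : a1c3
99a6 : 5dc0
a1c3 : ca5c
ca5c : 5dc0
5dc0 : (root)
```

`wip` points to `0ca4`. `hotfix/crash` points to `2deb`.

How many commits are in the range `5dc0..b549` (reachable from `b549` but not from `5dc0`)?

Reachable from b549: {143b, 2deb, 5dc0, 99a6, a1c3, b549, ca5c}.
Reachable from 5dc0: {5dc0}.
In b549's history but not 5dc0's: {143b, 2deb, 99a6, a1c3, b549, ca5c} — 6 commits.

6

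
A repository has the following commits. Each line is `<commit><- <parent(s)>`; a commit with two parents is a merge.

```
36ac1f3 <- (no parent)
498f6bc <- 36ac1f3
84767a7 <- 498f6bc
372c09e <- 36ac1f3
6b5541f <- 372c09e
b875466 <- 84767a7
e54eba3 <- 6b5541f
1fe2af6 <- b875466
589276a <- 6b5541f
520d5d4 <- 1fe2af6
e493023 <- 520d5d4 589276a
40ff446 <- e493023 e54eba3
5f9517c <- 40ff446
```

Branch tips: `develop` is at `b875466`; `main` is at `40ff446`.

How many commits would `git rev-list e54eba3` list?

Walking parent pointers from e54eba3: reachable set = {36ac1f3, 372c09e, 6b5541f, e54eba3}.
That is 4 commits.

4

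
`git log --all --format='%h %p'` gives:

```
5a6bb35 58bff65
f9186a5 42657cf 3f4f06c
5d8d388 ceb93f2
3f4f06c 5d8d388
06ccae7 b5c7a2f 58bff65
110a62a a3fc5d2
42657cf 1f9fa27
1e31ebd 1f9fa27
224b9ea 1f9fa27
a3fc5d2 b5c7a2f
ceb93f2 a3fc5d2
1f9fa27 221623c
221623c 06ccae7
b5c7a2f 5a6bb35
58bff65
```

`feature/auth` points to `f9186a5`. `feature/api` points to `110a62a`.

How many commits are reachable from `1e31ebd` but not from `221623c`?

2

Reachable from 1e31ebd: {06ccae7, 1e31ebd, 1f9fa27, 221623c, 58bff65, 5a6bb35, b5c7a2f}.
Reachable from 221623c: {06ccae7, 221623c, 58bff65, 5a6bb35, b5c7a2f}.
In 1e31ebd's history but not 221623c's: {1e31ebd, 1f9fa27} — 2 commits.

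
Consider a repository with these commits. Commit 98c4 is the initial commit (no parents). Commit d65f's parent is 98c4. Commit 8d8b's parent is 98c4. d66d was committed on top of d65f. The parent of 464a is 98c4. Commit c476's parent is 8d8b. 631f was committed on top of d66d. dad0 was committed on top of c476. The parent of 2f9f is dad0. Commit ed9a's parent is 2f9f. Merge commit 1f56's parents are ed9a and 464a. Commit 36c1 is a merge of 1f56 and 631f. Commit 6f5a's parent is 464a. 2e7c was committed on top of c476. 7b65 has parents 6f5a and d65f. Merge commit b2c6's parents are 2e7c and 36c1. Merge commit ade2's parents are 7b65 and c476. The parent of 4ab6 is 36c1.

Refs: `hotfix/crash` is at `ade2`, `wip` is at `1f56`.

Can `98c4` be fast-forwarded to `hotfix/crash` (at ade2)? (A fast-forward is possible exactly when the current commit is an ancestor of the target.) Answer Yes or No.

Yes

A fast-forward from 98c4 to ade2 is possible iff 98c4 is an ancestor of ade2.
Ancestors of ade2: {464a, 6f5a, 7b65, 8d8b, 98c4, ade2, c476, d65f}.
98c4 is among them, so fast-forward is possible.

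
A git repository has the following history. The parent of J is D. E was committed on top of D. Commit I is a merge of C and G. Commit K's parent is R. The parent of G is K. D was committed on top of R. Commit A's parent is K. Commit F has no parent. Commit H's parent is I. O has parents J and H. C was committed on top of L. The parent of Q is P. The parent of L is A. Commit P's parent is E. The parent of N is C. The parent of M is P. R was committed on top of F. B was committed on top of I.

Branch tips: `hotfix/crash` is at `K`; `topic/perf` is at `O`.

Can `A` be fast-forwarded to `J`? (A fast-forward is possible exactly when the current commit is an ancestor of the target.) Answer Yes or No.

No

A fast-forward from A to J is possible iff A is an ancestor of J.
Ancestors of J: {D, F, J, R}.
A is not among them, so fast-forward is not possible.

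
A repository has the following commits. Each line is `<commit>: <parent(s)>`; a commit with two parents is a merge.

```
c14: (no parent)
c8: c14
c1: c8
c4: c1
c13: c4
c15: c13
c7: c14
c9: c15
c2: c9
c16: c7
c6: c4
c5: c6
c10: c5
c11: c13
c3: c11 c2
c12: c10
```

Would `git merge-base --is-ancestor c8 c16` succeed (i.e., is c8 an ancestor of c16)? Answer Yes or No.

No

Ancestors of c16: {c14, c16, c7}.
c8 is not in that set, so it is not an ancestor of c16.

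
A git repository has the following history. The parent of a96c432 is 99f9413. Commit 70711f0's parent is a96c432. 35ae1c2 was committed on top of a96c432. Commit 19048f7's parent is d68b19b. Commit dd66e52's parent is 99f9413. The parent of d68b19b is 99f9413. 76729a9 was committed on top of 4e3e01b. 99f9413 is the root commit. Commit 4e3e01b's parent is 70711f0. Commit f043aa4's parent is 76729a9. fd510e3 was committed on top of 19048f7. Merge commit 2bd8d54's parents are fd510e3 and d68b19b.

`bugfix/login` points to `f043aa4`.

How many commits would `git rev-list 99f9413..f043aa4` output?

5

Reachable from f043aa4: {4e3e01b, 70711f0, 76729a9, 99f9413, a96c432, f043aa4}.
Reachable from 99f9413: {99f9413}.
In f043aa4's history but not 99f9413's: {4e3e01b, 70711f0, 76729a9, a96c432, f043aa4} — 5 commits.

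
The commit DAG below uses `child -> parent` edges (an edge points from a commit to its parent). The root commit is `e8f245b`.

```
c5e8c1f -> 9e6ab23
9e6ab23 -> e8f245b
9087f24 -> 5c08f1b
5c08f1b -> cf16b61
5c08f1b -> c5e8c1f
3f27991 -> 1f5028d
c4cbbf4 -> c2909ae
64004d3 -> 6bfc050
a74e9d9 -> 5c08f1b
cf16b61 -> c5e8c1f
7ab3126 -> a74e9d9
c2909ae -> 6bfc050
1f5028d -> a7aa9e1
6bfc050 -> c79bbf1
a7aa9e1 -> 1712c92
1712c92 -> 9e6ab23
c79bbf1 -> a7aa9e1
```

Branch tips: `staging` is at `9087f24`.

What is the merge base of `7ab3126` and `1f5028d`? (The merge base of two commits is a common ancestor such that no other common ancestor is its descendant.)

Ancestors of 7ab3126: {5c08f1b, 7ab3126, 9e6ab23, a74e9d9, c5e8c1f, cf16b61, e8f245b}.
Ancestors of 1f5028d: {1712c92, 1f5028d, 9e6ab23, a7aa9e1, e8f245b}.
Common ancestors: {9e6ab23, e8f245b}.
Among these, 9e6ab23 is not an ancestor of any other common ancestor — it is the merge base.

9e6ab23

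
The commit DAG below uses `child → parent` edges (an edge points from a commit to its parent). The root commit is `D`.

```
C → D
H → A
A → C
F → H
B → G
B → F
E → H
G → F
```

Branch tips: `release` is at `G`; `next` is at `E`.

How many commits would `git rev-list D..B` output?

6

Reachable from B: {A, B, C, D, F, G, H}.
Reachable from D: {D}.
In B's history but not D's: {A, B, C, F, G, H} — 6 commits.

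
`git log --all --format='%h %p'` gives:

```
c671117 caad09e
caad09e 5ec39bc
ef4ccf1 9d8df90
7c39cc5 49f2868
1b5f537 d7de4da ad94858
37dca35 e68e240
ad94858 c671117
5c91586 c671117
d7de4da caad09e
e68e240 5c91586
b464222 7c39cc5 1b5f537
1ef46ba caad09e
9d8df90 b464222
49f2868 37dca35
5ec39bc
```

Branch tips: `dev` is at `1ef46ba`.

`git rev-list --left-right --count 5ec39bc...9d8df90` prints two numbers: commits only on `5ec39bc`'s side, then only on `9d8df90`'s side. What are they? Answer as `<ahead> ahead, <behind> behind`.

Reachable from 5ec39bc: {5ec39bc}.
Reachable from 9d8df90: {1b5f537, 37dca35, 49f2868, 5c91586, 5ec39bc, 7c39cc5, 9d8df90, ad94858, b464222, c671117, caad09e, d7de4da, e68e240}.
Only in 5ec39bc's history (ahead): {} — 0.
Only in 9d8df90's history (behind): {1b5f537, 37dca35, 49f2868, 5c91586, 7c39cc5, 9d8df90, ad94858, b464222, c671117, caad09e, d7de4da, e68e240} — 12.

0 ahead, 12 behind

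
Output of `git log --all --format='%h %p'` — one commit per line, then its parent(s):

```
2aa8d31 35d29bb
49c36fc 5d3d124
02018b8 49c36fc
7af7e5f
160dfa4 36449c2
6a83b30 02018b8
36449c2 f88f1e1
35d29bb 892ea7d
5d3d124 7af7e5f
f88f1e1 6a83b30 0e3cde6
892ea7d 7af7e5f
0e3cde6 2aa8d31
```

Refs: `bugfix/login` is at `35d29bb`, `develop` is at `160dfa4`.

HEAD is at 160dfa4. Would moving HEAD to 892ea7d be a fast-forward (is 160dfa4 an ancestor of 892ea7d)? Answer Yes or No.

A fast-forward from 160dfa4 to 892ea7d is possible iff 160dfa4 is an ancestor of 892ea7d.
Ancestors of 892ea7d: {7af7e5f, 892ea7d}.
160dfa4 is not among them, so fast-forward is not possible.

No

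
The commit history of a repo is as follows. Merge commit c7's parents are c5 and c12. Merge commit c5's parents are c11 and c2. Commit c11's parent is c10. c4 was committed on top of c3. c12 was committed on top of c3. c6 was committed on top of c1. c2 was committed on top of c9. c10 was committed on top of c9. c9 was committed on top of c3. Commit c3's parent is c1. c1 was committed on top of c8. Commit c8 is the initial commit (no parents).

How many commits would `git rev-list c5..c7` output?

2

Reachable from c7: {c1, c10, c11, c12, c2, c3, c5, c7, c8, c9}.
Reachable from c5: {c1, c10, c11, c2, c3, c5, c8, c9}.
In c7's history but not c5's: {c12, c7} — 2 commits.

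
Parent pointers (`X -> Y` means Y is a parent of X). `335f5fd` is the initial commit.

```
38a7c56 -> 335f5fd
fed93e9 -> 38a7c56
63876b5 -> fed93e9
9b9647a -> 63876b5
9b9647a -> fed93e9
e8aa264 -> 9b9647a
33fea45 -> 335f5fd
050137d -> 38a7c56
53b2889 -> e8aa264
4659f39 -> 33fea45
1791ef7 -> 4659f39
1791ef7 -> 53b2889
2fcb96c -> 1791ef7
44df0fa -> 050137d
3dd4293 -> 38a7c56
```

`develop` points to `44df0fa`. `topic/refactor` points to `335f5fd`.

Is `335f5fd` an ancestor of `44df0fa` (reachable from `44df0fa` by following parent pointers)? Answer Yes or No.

Yes

Ancestors of 44df0fa (commits reachable by following parents): {050137d, 335f5fd, 38a7c56, 44df0fa}.
335f5fd is in that set, so it is an ancestor of 44df0fa.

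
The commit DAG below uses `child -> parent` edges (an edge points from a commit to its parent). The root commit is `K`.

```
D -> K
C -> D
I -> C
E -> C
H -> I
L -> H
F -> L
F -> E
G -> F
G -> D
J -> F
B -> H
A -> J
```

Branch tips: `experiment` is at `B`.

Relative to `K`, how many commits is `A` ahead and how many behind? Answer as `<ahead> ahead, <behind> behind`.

Reachable from A: {A, C, D, E, F, H, I, J, K, L}.
Reachable from K: {K}.
Only in A's history (ahead): {A, C, D, E, F, H, I, J, L} — 9.
Only in K's history (behind): {} — 0.

9 ahead, 0 behind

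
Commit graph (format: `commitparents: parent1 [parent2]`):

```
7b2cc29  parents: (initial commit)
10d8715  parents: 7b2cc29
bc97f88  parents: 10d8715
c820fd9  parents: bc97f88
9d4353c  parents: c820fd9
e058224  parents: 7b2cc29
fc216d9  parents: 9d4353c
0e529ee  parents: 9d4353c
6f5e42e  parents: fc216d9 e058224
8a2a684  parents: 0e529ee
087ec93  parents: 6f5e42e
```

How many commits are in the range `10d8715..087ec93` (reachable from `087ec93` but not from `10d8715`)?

7

Reachable from 087ec93: {087ec93, 10d8715, 6f5e42e, 7b2cc29, 9d4353c, bc97f88, c820fd9, e058224, fc216d9}.
Reachable from 10d8715: {10d8715, 7b2cc29}.
In 087ec93's history but not 10d8715's: {087ec93, 6f5e42e, 9d4353c, bc97f88, c820fd9, e058224, fc216d9} — 7 commits.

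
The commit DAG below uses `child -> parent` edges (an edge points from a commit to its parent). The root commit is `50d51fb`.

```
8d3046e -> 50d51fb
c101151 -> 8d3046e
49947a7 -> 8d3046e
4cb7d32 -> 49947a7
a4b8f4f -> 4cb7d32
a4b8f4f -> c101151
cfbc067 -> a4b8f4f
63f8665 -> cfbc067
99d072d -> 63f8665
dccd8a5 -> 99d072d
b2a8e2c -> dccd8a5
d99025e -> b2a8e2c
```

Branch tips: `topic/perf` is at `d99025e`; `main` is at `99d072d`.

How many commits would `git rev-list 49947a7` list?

Walking parent pointers from 49947a7: reachable set = {49947a7, 50d51fb, 8d3046e}.
That is 3 commits.

3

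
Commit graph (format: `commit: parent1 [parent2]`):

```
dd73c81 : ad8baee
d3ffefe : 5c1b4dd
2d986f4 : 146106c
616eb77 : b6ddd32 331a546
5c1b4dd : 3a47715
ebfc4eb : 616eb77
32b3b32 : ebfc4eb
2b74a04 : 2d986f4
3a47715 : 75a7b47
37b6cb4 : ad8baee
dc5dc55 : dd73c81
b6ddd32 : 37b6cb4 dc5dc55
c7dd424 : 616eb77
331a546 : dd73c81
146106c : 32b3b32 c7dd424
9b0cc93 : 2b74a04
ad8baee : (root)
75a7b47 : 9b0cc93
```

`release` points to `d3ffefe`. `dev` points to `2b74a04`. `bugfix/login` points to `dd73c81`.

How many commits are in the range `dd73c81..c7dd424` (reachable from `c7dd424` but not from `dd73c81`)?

Reachable from c7dd424: {331a546, 37b6cb4, 616eb77, ad8baee, b6ddd32, c7dd424, dc5dc55, dd73c81}.
Reachable from dd73c81: {ad8baee, dd73c81}.
In c7dd424's history but not dd73c81's: {331a546, 37b6cb4, 616eb77, b6ddd32, c7dd424, dc5dc55} — 6 commits.

6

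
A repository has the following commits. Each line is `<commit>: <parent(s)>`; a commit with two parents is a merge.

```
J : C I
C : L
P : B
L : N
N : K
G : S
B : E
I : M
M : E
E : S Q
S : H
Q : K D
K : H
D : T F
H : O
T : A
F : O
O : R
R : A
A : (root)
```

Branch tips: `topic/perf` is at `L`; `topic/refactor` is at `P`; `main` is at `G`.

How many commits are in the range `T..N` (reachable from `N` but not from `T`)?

5

Reachable from N: {A, H, K, N, O, R}.
Reachable from T: {A, T}.
In N's history but not T's: {H, K, N, O, R} — 5 commits.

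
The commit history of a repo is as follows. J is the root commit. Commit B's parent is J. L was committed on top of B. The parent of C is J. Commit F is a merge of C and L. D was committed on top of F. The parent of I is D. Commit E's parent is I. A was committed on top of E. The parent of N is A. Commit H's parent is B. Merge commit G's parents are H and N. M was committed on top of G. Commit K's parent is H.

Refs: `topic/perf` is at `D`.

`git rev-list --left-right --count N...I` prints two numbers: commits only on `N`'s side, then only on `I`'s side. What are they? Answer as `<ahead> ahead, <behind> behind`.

Reachable from N: {A, B, C, D, E, F, I, J, L, N}.
Reachable from I: {B, C, D, F, I, J, L}.
Only in N's history (ahead): {A, E, N} — 3.
Only in I's history (behind): {} — 0.

3 ahead, 0 behind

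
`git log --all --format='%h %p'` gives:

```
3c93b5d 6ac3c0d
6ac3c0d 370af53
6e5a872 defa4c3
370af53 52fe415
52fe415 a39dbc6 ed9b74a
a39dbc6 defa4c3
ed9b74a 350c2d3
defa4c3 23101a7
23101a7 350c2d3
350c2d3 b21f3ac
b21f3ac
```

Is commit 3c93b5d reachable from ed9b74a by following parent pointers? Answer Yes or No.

No

Ancestors of ed9b74a: {350c2d3, b21f3ac, ed9b74a}.
3c93b5d is not in that set, so it is not an ancestor of ed9b74a.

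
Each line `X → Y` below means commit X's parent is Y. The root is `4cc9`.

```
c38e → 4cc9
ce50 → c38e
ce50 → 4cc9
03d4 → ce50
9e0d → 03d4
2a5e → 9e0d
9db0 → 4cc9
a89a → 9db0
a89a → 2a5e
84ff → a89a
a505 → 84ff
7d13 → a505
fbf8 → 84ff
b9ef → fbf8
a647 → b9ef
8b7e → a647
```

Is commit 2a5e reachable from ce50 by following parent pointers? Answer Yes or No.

Ancestors of ce50: {4cc9, c38e, ce50}.
2a5e is not in that set, so it is not an ancestor of ce50.

No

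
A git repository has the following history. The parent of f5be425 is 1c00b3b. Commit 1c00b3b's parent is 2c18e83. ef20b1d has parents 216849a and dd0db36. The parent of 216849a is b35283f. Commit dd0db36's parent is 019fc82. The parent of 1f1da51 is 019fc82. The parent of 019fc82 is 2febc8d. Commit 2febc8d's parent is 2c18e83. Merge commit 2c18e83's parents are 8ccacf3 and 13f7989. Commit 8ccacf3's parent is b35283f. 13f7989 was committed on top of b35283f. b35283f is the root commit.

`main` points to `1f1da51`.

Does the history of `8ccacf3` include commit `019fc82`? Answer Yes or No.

Ancestors of 8ccacf3: {8ccacf3, b35283f}.
019fc82 is not in that set, so it is not an ancestor of 8ccacf3.

No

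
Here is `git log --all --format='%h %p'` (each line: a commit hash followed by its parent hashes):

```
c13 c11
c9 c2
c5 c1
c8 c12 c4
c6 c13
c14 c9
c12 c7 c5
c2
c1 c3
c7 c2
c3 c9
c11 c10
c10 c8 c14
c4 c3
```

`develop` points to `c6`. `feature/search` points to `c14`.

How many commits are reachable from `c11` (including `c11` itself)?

Walking parent pointers from c11: reachable set = {c1, c10, c11, c12, c14, c2, c3, c4, c5, c7, c8, c9}.
That is 12 commits.

12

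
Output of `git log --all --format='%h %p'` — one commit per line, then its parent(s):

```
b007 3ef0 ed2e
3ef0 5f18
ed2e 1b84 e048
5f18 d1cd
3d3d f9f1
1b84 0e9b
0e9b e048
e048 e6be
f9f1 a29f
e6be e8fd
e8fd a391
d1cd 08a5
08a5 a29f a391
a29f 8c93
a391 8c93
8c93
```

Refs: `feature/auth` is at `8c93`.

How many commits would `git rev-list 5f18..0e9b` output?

4

Reachable from 0e9b: {0e9b, 8c93, a391, e048, e6be, e8fd}.
Reachable from 5f18: {08a5, 5f18, 8c93, a29f, a391, d1cd}.
In 0e9b's history but not 5f18's: {0e9b, e048, e6be, e8fd} — 4 commits.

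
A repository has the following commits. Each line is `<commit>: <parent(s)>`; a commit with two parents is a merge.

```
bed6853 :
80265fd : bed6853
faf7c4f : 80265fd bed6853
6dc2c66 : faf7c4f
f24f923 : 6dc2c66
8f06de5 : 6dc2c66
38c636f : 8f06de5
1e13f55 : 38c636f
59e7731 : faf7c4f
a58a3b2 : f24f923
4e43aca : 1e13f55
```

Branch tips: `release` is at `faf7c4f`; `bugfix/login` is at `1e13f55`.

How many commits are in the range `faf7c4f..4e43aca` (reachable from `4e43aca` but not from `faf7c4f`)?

Reachable from 4e43aca: {1e13f55, 38c636f, 4e43aca, 6dc2c66, 80265fd, 8f06de5, bed6853, faf7c4f}.
Reachable from faf7c4f: {80265fd, bed6853, faf7c4f}.
In 4e43aca's history but not faf7c4f's: {1e13f55, 38c636f, 4e43aca, 6dc2c66, 8f06de5} — 5 commits.

5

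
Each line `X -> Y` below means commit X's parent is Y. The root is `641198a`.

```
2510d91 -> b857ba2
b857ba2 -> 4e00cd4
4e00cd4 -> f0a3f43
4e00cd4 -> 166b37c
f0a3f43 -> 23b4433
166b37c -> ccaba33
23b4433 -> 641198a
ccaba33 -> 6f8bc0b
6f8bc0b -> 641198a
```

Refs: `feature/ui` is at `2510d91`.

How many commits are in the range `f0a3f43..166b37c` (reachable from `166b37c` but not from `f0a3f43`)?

Reachable from 166b37c: {166b37c, 641198a, 6f8bc0b, ccaba33}.
Reachable from f0a3f43: {23b4433, 641198a, f0a3f43}.
In 166b37c's history but not f0a3f43's: {166b37c, 6f8bc0b, ccaba33} — 3 commits.

3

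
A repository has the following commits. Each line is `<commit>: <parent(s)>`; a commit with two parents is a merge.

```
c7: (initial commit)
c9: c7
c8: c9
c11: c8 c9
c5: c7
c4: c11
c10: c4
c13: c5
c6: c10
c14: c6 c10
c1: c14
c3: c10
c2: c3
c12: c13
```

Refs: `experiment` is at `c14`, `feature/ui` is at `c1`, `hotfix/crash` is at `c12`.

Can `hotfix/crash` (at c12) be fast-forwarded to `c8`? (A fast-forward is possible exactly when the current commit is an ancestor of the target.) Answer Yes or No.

A fast-forward from c12 to c8 is possible iff c12 is an ancestor of c8.
Ancestors of c8: {c7, c8, c9}.
c12 is not among them, so fast-forward is not possible.

No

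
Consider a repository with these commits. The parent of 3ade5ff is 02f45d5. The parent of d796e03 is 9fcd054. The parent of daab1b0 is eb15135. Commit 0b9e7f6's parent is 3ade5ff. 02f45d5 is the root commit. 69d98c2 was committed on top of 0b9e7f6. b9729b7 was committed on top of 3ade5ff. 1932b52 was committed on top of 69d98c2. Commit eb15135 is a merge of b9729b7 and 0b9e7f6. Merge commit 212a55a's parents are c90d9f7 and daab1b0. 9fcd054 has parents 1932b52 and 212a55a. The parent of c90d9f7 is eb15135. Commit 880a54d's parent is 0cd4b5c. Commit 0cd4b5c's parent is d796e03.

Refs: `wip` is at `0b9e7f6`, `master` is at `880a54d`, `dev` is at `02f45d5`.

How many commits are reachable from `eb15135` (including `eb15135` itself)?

5

Walking parent pointers from eb15135: reachable set = {02f45d5, 0b9e7f6, 3ade5ff, b9729b7, eb15135}.
That is 5 commits.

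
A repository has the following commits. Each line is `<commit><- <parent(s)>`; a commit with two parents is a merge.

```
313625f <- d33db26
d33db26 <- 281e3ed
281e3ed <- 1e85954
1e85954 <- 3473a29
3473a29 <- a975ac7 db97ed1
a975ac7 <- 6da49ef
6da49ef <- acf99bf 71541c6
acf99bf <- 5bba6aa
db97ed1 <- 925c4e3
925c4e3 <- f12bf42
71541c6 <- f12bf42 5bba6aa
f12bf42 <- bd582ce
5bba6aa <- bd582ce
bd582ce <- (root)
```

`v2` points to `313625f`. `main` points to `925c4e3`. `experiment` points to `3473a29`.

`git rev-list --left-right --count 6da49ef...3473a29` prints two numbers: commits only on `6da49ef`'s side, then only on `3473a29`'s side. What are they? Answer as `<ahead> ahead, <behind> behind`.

0 ahead, 4 behind

Reachable from 6da49ef: {5bba6aa, 6da49ef, 71541c6, acf99bf, bd582ce, f12bf42}.
Reachable from 3473a29: {3473a29, 5bba6aa, 6da49ef, 71541c6, 925c4e3, a975ac7, acf99bf, bd582ce, db97ed1, f12bf42}.
Only in 6da49ef's history (ahead): {} — 0.
Only in 3473a29's history (behind): {3473a29, 925c4e3, a975ac7, db97ed1} — 4.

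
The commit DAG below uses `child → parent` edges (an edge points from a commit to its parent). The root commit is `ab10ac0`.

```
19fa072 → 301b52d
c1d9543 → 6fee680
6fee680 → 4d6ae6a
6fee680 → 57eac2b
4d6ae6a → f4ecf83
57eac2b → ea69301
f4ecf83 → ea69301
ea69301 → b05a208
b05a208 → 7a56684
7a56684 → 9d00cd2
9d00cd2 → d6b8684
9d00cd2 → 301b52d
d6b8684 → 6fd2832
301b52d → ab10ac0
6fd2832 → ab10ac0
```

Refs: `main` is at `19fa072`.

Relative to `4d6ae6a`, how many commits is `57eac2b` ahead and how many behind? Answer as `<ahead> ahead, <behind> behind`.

1 ahead, 2 behind

Reachable from 57eac2b: {301b52d, 57eac2b, 6fd2832, 7a56684, 9d00cd2, ab10ac0, b05a208, d6b8684, ea69301}.
Reachable from 4d6ae6a: {301b52d, 4d6ae6a, 6fd2832, 7a56684, 9d00cd2, ab10ac0, b05a208, d6b8684, ea69301, f4ecf83}.
Only in 57eac2b's history (ahead): {57eac2b} — 1.
Only in 4d6ae6a's history (behind): {4d6ae6a, f4ecf83} — 2.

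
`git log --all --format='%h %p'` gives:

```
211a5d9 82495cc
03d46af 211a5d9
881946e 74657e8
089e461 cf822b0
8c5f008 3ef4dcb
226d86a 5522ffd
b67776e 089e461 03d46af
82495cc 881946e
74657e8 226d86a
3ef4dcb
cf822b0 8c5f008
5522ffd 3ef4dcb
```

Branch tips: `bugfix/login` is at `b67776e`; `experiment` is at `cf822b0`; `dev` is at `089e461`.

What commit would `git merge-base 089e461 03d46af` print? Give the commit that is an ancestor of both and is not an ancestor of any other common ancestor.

3ef4dcb

Ancestors of 089e461: {089e461, 3ef4dcb, 8c5f008, cf822b0}.
Ancestors of 03d46af: {03d46af, 211a5d9, 226d86a, 3ef4dcb, 5522ffd, 74657e8, 82495cc, 881946e}.
Common ancestors: {3ef4dcb}.
The only common ancestor is 3ef4dcb, so it is the merge base.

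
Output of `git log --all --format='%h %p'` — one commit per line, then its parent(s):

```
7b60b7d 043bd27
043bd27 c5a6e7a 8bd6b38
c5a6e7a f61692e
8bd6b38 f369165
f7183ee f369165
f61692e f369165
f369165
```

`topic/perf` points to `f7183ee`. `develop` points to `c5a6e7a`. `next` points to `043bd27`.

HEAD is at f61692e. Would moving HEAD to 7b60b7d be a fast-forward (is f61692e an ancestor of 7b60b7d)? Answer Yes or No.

Yes

A fast-forward from f61692e to 7b60b7d is possible iff f61692e is an ancestor of 7b60b7d.
Ancestors of 7b60b7d: {043bd27, 7b60b7d, 8bd6b38, c5a6e7a, f369165, f61692e}.
f61692e is among them, so fast-forward is possible.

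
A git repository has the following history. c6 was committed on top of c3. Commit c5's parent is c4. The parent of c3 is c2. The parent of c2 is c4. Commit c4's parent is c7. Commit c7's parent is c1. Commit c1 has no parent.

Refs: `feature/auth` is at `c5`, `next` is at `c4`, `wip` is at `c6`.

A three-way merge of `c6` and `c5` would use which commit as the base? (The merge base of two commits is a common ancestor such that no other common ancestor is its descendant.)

Ancestors of c6: {c1, c2, c3, c4, c6, c7}.
Ancestors of c5: {c1, c4, c5, c7}.
Common ancestors: {c1, c4, c7}.
Among these, c4 is not an ancestor of any other common ancestor — it is the merge base.

c4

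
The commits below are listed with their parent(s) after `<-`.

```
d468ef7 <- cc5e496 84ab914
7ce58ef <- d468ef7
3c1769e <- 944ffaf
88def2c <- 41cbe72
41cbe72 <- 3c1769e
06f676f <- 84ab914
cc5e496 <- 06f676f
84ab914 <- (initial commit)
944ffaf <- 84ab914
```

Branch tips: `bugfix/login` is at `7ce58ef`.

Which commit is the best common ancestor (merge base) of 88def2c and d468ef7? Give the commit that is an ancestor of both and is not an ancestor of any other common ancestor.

84ab914

Ancestors of 88def2c: {3c1769e, 41cbe72, 84ab914, 88def2c, 944ffaf}.
Ancestors of d468ef7: {06f676f, 84ab914, cc5e496, d468ef7}.
Common ancestors: {84ab914}.
The only common ancestor is 84ab914, so it is the merge base.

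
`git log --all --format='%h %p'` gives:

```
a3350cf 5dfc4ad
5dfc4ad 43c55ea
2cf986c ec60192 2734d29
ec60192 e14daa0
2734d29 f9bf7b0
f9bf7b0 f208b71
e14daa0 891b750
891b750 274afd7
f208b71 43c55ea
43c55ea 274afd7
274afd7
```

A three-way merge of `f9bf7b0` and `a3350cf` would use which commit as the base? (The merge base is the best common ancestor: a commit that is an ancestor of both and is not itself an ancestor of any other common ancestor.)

43c55ea

Ancestors of f9bf7b0: {274afd7, 43c55ea, f208b71, f9bf7b0}.
Ancestors of a3350cf: {274afd7, 43c55ea, 5dfc4ad, a3350cf}.
Common ancestors: {274afd7, 43c55ea}.
Among these, 43c55ea is not an ancestor of any other common ancestor — it is the merge base.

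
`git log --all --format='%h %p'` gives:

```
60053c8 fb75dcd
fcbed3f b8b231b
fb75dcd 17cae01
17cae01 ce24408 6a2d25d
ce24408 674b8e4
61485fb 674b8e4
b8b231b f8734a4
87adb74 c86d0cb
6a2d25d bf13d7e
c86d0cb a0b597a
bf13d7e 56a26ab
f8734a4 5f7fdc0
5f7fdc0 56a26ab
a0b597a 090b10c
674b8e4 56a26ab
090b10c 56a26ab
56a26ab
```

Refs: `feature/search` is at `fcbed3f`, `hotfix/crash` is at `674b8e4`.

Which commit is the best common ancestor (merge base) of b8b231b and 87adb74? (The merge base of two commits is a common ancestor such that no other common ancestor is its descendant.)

Ancestors of b8b231b: {56a26ab, 5f7fdc0, b8b231b, f8734a4}.
Ancestors of 87adb74: {090b10c, 56a26ab, 87adb74, a0b597a, c86d0cb}.
Common ancestors: {56a26ab}.
The only common ancestor is 56a26ab, so it is the merge base.

56a26ab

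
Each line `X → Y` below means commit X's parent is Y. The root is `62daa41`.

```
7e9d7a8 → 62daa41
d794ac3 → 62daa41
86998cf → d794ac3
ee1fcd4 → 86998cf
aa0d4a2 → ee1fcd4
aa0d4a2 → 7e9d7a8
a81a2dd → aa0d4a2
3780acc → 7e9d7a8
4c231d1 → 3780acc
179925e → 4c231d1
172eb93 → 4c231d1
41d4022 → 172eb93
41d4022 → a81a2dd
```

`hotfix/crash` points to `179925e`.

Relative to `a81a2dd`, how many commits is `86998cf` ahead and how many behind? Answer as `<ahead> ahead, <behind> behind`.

0 ahead, 4 behind

Reachable from 86998cf: {62daa41, 86998cf, d794ac3}.
Reachable from a81a2dd: {62daa41, 7e9d7a8, 86998cf, a81a2dd, aa0d4a2, d794ac3, ee1fcd4}.
Only in 86998cf's history (ahead): {} — 0.
Only in a81a2dd's history (behind): {7e9d7a8, a81a2dd, aa0d4a2, ee1fcd4} — 4.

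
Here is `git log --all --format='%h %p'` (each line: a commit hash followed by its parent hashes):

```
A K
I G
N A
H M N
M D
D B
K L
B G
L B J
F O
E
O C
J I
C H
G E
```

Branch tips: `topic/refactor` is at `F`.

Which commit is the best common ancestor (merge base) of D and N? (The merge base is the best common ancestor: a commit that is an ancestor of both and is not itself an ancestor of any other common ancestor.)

B

Ancestors of D: {B, D, E, G}.
Ancestors of N: {A, B, E, G, I, J, K, L, N}.
Common ancestors: {B, E, G}.
Among these, B is not an ancestor of any other common ancestor — it is the merge base.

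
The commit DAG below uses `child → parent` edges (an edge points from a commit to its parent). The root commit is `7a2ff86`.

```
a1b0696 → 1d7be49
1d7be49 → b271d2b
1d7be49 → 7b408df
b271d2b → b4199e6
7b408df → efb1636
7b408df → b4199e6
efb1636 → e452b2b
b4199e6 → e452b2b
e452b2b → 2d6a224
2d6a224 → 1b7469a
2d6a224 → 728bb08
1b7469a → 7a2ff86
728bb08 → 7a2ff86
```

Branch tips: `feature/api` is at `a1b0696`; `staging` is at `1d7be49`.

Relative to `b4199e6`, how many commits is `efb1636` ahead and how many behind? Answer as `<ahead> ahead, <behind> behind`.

1 ahead, 1 behind

Reachable from efb1636: {1b7469a, 2d6a224, 728bb08, 7a2ff86, e452b2b, efb1636}.
Reachable from b4199e6: {1b7469a, 2d6a224, 728bb08, 7a2ff86, b4199e6, e452b2b}.
Only in efb1636's history (ahead): {efb1636} — 1.
Only in b4199e6's history (behind): {b4199e6} — 1.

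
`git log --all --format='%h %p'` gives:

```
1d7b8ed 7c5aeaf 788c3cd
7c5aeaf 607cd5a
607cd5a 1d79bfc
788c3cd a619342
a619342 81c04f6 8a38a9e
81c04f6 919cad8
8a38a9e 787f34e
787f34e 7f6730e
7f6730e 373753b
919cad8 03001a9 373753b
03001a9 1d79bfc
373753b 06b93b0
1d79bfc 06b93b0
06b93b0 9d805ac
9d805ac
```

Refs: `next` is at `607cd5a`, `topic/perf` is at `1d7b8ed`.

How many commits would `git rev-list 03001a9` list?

Walking parent pointers from 03001a9: reachable set = {03001a9, 06b93b0, 1d79bfc, 9d805ac}.
That is 4 commits.

4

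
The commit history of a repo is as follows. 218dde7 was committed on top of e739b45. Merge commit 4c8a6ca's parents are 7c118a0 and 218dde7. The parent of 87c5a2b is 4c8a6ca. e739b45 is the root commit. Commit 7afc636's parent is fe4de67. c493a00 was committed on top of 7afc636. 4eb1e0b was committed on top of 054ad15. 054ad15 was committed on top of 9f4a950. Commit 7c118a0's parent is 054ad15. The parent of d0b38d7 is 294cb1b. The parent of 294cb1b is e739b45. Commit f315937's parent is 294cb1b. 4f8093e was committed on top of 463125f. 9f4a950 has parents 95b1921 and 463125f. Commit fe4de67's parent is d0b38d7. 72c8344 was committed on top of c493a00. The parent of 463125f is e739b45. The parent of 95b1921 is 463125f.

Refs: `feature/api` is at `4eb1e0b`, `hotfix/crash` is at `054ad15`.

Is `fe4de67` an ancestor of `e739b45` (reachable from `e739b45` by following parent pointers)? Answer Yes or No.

No

Ancestors of e739b45: {e739b45}.
fe4de67 is not in that set, so it is not an ancestor of e739b45.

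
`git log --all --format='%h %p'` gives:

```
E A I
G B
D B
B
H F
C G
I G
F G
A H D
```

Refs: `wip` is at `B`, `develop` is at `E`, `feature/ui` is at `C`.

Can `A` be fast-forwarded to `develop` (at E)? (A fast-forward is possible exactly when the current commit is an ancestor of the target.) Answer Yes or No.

Yes

A fast-forward from A to E is possible iff A is an ancestor of E.
Ancestors of E: {A, B, D, E, F, G, H, I}.
A is among them, so fast-forward is possible.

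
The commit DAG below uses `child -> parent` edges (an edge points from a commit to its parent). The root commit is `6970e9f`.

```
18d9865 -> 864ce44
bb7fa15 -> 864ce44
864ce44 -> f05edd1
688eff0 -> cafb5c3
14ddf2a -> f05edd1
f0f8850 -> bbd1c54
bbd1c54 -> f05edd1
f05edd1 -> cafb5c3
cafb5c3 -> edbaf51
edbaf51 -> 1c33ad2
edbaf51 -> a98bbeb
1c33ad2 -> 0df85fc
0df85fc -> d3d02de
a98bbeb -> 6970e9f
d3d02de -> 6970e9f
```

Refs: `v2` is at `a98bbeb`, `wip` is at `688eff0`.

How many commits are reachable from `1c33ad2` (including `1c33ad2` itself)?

4

Walking parent pointers from 1c33ad2: reachable set = {0df85fc, 1c33ad2, 6970e9f, d3d02de}.
That is 4 commits.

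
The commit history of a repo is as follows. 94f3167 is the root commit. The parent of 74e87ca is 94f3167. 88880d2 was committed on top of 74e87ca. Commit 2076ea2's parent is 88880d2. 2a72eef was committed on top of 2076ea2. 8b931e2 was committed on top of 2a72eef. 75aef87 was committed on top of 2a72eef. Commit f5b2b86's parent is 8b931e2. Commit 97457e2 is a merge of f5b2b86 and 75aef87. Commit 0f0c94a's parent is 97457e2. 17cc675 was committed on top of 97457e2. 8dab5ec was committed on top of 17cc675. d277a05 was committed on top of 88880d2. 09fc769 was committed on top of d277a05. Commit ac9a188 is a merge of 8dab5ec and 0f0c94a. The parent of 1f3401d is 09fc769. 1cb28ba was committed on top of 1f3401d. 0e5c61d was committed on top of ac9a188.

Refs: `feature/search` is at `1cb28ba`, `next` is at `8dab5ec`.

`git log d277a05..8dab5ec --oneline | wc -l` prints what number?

Reachable from 8dab5ec: {17cc675, 2076ea2, 2a72eef, 74e87ca, 75aef87, 88880d2, 8b931e2, 8dab5ec, 94f3167, 97457e2, f5b2b86}.
Reachable from d277a05: {74e87ca, 88880d2, 94f3167, d277a05}.
In 8dab5ec's history but not d277a05's: {17cc675, 2076ea2, 2a72eef, 75aef87, 8b931e2, 8dab5ec, 97457e2, f5b2b86} — 8 commits.

8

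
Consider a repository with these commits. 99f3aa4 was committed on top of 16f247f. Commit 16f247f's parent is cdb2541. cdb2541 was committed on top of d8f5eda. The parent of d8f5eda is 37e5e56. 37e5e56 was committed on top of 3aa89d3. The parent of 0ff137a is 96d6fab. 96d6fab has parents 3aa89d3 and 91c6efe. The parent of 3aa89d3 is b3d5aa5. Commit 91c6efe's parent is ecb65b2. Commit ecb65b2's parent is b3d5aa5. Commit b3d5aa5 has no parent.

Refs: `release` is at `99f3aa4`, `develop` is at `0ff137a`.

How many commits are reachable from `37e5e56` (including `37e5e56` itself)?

3

Walking parent pointers from 37e5e56: reachable set = {37e5e56, 3aa89d3, b3d5aa5}.
That is 3 commits.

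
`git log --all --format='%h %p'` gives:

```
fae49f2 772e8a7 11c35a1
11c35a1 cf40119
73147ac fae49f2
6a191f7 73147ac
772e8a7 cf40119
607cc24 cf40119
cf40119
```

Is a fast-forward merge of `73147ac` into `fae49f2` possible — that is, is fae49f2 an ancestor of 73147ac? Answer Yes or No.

A fast-forward from fae49f2 to 73147ac is possible iff fae49f2 is an ancestor of 73147ac.
Ancestors of 73147ac: {11c35a1, 73147ac, 772e8a7, cf40119, fae49f2}.
fae49f2 is among them, so fast-forward is possible.

Yes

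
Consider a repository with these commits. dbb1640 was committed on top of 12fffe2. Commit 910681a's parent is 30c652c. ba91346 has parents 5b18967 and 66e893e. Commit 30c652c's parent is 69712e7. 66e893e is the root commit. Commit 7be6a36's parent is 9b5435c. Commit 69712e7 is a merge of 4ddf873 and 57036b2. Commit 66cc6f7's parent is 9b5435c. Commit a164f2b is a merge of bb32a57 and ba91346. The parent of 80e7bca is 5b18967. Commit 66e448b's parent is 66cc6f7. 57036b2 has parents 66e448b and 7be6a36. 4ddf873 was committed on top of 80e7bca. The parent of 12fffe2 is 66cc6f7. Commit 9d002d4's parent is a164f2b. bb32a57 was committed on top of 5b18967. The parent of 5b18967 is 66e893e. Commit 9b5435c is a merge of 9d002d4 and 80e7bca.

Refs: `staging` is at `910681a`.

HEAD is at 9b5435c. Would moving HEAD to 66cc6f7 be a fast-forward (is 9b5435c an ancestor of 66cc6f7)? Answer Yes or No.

Yes

A fast-forward from 9b5435c to 66cc6f7 is possible iff 9b5435c is an ancestor of 66cc6f7.
Ancestors of 66cc6f7: {5b18967, 66cc6f7, 66e893e, 80e7bca, 9b5435c, 9d002d4, a164f2b, ba91346, bb32a57}.
9b5435c is among them, so fast-forward is possible.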